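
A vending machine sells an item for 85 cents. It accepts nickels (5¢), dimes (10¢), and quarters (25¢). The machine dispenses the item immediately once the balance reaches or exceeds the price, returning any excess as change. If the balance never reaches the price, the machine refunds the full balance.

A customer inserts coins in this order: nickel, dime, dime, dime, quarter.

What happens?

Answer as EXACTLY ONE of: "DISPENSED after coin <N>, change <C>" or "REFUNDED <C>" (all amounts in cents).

Price: 85¢
Coin 1 (nickel, 5¢): balance = 5¢
Coin 2 (dime, 10¢): balance = 15¢
Coin 3 (dime, 10¢): balance = 25¢
Coin 4 (dime, 10¢): balance = 35¢
Coin 5 (quarter, 25¢): balance = 60¢
All coins inserted, balance 60¢ < price 85¢ → REFUND 60¢

Answer: REFUNDED 60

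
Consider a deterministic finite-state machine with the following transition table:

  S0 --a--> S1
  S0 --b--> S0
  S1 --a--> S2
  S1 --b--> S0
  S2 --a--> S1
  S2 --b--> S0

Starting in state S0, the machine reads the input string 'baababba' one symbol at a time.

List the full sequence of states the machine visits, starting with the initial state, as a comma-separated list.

Start: S0
  read 'b': S0 --b--> S0
  read 'a': S0 --a--> S1
  read 'a': S1 --a--> S2
  read 'b': S2 --b--> S0
  read 'a': S0 --a--> S1
  read 'b': S1 --b--> S0
  read 'b': S0 --b--> S0
  read 'a': S0 --a--> S1

Answer: S0, S0, S1, S2, S0, S1, S0, S0, S1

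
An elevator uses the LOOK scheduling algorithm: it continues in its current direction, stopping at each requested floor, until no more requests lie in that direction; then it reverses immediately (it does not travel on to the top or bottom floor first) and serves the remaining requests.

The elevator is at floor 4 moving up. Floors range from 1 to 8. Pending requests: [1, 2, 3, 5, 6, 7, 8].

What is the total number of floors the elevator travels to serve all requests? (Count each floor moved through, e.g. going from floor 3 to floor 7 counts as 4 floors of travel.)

Start at floor 4 moving up, LOOK stop order: [5, 6, 7, 8, 3, 2, 1]
  4 → 5: |5-4| = 1, total = 1
  5 → 6: |6-5| = 1, total = 2
  6 → 7: |7-6| = 1, total = 3
  7 → 8: |8-7| = 1, total = 4
  8 → 3: |3-8| = 5, total = 9
  3 → 2: |2-3| = 1, total = 10
  2 → 1: |1-2| = 1, total = 11

Answer: 11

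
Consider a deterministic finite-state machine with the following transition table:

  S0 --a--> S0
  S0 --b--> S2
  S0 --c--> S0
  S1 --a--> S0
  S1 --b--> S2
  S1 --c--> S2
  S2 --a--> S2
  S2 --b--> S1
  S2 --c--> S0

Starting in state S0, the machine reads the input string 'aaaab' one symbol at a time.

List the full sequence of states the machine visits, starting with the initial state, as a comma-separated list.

Answer: S0, S0, S0, S0, S0, S2

Derivation:
Start: S0
  read 'a': S0 --a--> S0
  read 'a': S0 --a--> S0
  read 'a': S0 --a--> S0
  read 'a': S0 --a--> S0
  read 'b': S0 --b--> S2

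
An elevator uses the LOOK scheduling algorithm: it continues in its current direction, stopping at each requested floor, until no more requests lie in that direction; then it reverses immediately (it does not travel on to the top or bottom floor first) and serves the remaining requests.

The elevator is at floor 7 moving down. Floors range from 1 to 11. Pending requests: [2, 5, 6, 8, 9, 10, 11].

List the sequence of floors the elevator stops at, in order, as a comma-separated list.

Current: 7, moving DOWN
Serve below first (descending): [6, 5, 2]
Then reverse, serve above (ascending): [8, 9, 10, 11]

Answer: 6, 5, 2, 8, 9, 10, 11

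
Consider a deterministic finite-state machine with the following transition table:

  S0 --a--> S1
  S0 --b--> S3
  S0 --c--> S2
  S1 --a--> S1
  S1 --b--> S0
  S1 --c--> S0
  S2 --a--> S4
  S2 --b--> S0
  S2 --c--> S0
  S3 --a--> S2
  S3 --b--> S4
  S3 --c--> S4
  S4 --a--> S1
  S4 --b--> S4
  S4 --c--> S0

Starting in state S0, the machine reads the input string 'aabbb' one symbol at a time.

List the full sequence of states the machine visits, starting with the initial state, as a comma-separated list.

Start: S0
  read 'a': S0 --a--> S1
  read 'a': S1 --a--> S1
  read 'b': S1 --b--> S0
  read 'b': S0 --b--> S3
  read 'b': S3 --b--> S4

Answer: S0, S1, S1, S0, S3, S4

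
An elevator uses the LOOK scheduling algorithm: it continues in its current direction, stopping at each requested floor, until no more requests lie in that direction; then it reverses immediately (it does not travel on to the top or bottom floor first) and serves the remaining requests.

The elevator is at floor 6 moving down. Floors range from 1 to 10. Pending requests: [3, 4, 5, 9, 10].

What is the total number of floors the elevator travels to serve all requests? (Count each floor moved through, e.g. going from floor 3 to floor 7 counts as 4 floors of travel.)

Start at floor 6 moving down, LOOK stop order: [5, 4, 3, 9, 10]
  6 → 5: |5-6| = 1, total = 1
  5 → 4: |4-5| = 1, total = 2
  4 → 3: |3-4| = 1, total = 3
  3 → 9: |9-3| = 6, total = 9
  9 → 10: |10-9| = 1, total = 10

Answer: 10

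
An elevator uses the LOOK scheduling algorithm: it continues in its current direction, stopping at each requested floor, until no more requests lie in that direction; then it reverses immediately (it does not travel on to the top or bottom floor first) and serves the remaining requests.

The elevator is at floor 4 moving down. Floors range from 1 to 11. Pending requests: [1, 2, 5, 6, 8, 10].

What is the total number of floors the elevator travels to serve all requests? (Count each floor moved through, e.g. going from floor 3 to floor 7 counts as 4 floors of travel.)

Answer: 12

Derivation:
Start at floor 4 moving down, LOOK stop order: [2, 1, 5, 6, 8, 10]
  4 → 2: |2-4| = 2, total = 2
  2 → 1: |1-2| = 1, total = 3
  1 → 5: |5-1| = 4, total = 7
  5 → 6: |6-5| = 1, total = 8
  6 → 8: |8-6| = 2, total = 10
  8 → 10: |10-8| = 2, total = 12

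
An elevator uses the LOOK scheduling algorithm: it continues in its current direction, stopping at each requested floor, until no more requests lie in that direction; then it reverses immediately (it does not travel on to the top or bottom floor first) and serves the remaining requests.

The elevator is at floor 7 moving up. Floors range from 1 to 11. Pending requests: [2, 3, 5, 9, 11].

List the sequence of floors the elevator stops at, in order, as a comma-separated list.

Current: 7, moving UP
Serve above first (ascending): [9, 11]
Then reverse, serve below (descending): [5, 3, 2]

Answer: 9, 11, 5, 3, 2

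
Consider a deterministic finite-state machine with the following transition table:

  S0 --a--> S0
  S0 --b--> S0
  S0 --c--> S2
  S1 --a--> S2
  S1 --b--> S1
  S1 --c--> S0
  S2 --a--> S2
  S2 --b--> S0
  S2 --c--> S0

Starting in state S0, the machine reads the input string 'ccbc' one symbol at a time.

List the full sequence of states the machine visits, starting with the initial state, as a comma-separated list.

Start: S0
  read 'c': S0 --c--> S2
  read 'c': S2 --c--> S0
  read 'b': S0 --b--> S0
  read 'c': S0 --c--> S2

Answer: S0, S2, S0, S0, S2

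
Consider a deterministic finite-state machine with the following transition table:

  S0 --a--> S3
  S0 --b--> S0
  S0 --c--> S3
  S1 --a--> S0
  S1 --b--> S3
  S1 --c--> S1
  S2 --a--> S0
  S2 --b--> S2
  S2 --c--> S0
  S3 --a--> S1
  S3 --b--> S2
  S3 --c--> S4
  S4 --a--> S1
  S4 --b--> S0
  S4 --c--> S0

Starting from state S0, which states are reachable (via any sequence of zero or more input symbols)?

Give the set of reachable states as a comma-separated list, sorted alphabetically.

BFS from S0:
  visit S0: S0--a-->S3 (new), S0--b-->S0 (seen), S0--c-->S3 (seen)
  visit S3: S3--a-->S1 (new), S3--b-->S2 (new), S3--c-->S4 (new)
  visit S1: S1--a-->S0 (seen), S1--b-->S3 (seen), S1--c-->S1 (seen)
  visit S2: S2--a-->S0 (seen), S2--b-->S2 (seen), S2--c-->S0 (seen)
  visit S4: S4--a-->S1 (seen), S4--b-->S0 (seen), S4--c-->S0 (seen)

Answer: S0, S1, S2, S3, S4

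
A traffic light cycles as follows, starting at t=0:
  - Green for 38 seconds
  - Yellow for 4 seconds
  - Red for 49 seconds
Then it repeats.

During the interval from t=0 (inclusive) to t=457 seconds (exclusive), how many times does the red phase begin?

Cycle = 38+4+49 = 91s
red phase starts at t = k*91 + 42 for k=0,1,2,...
Need k*91+42 < 457 → k < 4.560
k ∈ {0, ..., 4} → 5 starts

Answer: 5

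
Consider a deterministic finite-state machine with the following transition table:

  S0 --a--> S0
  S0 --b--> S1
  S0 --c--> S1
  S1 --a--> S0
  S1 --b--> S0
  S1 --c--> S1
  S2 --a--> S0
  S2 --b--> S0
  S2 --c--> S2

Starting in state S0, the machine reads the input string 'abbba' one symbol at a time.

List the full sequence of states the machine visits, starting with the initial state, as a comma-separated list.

Answer: S0, S0, S1, S0, S1, S0

Derivation:
Start: S0
  read 'a': S0 --a--> S0
  read 'b': S0 --b--> S1
  read 'b': S1 --b--> S0
  read 'b': S0 --b--> S1
  read 'a': S1 --a--> S0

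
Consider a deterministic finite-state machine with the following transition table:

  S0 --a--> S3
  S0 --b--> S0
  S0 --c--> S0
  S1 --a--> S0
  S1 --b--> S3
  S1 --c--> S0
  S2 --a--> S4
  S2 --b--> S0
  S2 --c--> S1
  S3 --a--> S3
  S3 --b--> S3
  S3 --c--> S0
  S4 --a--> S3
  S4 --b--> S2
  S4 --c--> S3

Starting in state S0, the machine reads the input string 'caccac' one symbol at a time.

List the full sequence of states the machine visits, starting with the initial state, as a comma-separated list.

Start: S0
  read 'c': S0 --c--> S0
  read 'a': S0 --a--> S3
  read 'c': S3 --c--> S0
  read 'c': S0 --c--> S0
  read 'a': S0 --a--> S3
  read 'c': S3 --c--> S0

Answer: S0, S0, S3, S0, S0, S3, S0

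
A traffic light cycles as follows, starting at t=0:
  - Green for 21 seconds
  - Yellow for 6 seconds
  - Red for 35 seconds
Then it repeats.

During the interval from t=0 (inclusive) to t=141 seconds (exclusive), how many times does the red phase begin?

Answer: 2

Derivation:
Cycle = 21+6+35 = 62s
red phase starts at t = k*62 + 27 for k=0,1,2,...
Need k*62+27 < 141 → k < 1.839
k ∈ {0, ..., 1} → 2 starts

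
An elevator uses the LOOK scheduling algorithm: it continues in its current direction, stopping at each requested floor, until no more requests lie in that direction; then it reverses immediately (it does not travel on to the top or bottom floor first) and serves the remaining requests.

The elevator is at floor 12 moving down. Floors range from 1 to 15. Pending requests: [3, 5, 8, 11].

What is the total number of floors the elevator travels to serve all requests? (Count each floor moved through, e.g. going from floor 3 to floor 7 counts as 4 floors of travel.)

Answer: 9

Derivation:
Start at floor 12 moving down, LOOK stop order: [11, 8, 5, 3]
  12 → 11: |11-12| = 1, total = 1
  11 → 8: |8-11| = 3, total = 4
  8 → 5: |5-8| = 3, total = 7
  5 → 3: |3-5| = 2, total = 9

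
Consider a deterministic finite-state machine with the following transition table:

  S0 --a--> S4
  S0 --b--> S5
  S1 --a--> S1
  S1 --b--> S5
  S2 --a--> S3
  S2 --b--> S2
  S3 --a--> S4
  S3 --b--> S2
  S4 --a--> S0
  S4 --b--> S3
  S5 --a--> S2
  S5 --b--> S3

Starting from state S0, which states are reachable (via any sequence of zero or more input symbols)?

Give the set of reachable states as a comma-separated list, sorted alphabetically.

Answer: S0, S2, S3, S4, S5

Derivation:
BFS from S0:
  visit S0: S0--a-->S4 (new), S0--b-->S5 (new)
  visit S4: S4--a-->S0 (seen), S4--b-->S3 (new)
  visit S5: S5--a-->S2 (new), S5--b-->S3 (seen)
  visit S3: S3--a-->S4 (seen), S3--b-->S2 (seen)
  visit S2: S2--a-->S3 (seen), S2--b-->S2 (seen)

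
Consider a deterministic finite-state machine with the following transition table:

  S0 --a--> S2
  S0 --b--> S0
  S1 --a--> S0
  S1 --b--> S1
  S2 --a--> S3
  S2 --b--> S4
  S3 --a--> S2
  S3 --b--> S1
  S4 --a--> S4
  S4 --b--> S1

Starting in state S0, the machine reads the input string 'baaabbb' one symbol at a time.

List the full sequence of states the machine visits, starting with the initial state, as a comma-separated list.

Start: S0
  read 'b': S0 --b--> S0
  read 'a': S0 --a--> S2
  read 'a': S2 --a--> S3
  read 'a': S3 --a--> S2
  read 'b': S2 --b--> S4
  read 'b': S4 --b--> S1
  read 'b': S1 --b--> S1

Answer: S0, S0, S2, S3, S2, S4, S1, S1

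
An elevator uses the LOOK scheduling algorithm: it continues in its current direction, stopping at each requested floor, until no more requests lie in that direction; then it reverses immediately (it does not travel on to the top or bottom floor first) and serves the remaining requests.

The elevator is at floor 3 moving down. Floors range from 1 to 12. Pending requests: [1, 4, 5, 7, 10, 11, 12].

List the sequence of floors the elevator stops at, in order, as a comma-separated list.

Current: 3, moving DOWN
Serve below first (descending): [1]
Then reverse, serve above (ascending): [4, 5, 7, 10, 11, 12]

Answer: 1, 4, 5, 7, 10, 11, 12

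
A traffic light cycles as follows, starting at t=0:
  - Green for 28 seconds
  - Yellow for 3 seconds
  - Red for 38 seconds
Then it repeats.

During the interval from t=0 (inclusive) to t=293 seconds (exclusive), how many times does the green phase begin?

Answer: 5

Derivation:
Cycle = 28+3+38 = 69s
green phase starts at t = k*69 + 0 for k=0,1,2,...
Need k*69+0 < 293 → k < 4.246
k ∈ {0, ..., 4} → 5 starts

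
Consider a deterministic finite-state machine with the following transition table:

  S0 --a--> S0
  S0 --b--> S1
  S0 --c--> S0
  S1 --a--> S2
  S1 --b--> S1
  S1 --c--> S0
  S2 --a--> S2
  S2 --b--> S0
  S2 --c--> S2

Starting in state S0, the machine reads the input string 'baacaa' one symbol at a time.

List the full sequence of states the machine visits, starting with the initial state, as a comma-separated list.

Answer: S0, S1, S2, S2, S2, S2, S2

Derivation:
Start: S0
  read 'b': S0 --b--> S1
  read 'a': S1 --a--> S2
  read 'a': S2 --a--> S2
  read 'c': S2 --c--> S2
  read 'a': S2 --a--> S2
  read 'a': S2 --a--> S2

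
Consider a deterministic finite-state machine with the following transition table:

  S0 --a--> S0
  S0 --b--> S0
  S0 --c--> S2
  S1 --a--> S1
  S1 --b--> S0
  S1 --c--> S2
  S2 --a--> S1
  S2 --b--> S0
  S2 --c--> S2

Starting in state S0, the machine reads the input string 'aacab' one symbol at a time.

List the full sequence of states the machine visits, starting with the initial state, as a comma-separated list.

Answer: S0, S0, S0, S2, S1, S0

Derivation:
Start: S0
  read 'a': S0 --a--> S0
  read 'a': S0 --a--> S0
  read 'c': S0 --c--> S2
  read 'a': S2 --a--> S1
  read 'b': S1 --b--> S0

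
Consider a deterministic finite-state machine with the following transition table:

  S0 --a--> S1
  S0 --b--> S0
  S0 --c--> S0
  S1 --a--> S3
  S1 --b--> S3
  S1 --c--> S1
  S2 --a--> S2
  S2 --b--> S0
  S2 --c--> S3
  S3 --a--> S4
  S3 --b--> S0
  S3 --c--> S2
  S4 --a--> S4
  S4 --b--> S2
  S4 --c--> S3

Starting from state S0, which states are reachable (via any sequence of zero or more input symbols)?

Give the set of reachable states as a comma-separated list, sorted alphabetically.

Answer: S0, S1, S2, S3, S4

Derivation:
BFS from S0:
  visit S0: S0--a-->S1 (new), S0--b-->S0 (seen), S0--c-->S0 (seen)
  visit S1: S1--a-->S3 (new), S1--b-->S3 (seen), S1--c-->S1 (seen)
  visit S3: S3--a-->S4 (new), S3--b-->S0 (seen), S3--c-->S2 (new)
  visit S4: S4--a-->S4 (seen), S4--b-->S2 (seen), S4--c-->S3 (seen)
  visit S2: S2--a-->S2 (seen), S2--b-->S0 (seen), S2--c-->S3 (seen)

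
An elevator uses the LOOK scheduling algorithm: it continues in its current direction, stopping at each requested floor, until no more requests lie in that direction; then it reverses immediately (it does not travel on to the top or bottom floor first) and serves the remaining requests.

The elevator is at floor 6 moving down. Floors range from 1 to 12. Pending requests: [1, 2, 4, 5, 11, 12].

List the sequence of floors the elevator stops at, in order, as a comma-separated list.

Answer: 5, 4, 2, 1, 11, 12

Derivation:
Current: 6, moving DOWN
Serve below first (descending): [5, 4, 2, 1]
Then reverse, serve above (ascending): [11, 12]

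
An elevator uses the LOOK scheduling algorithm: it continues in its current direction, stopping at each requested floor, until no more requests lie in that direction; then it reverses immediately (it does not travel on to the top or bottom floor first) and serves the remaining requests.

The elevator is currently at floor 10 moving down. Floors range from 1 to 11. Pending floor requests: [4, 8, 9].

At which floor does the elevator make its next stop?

Answer: 9

Derivation:
Current floor: 10, direction: down
Requests above: []
Requests below: [4, 8, 9]
Moving down and requests lie below → nearest below is max([4, 8, 9]) = 9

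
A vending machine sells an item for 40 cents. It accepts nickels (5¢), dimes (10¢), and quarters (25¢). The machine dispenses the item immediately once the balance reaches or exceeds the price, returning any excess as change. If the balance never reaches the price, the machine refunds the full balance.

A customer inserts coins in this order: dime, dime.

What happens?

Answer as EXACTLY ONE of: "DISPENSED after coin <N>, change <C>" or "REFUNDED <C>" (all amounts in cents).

Price: 40¢
Coin 1 (dime, 10¢): balance = 10¢
Coin 2 (dime, 10¢): balance = 20¢
All coins inserted, balance 20¢ < price 40¢ → REFUND 20¢

Answer: REFUNDED 20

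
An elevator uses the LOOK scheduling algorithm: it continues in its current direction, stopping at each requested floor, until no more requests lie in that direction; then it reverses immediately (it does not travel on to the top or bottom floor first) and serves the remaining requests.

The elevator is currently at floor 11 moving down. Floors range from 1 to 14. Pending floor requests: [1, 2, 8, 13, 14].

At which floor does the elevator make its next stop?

Answer: 8

Derivation:
Current floor: 11, direction: down
Requests above: [13, 14]
Requests below: [1, 2, 8]
Moving down and requests lie below → nearest below is max([1, 2, 8]) = 8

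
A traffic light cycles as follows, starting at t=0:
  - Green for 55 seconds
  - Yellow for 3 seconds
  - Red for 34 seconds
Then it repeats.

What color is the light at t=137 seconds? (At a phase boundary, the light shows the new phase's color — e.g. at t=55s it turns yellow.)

Cycle length = 55 + 3 + 34 = 92s
t = 137, phase_t = 137 mod 92 = 45
45 < 55 (green end) → GREEN

Answer: green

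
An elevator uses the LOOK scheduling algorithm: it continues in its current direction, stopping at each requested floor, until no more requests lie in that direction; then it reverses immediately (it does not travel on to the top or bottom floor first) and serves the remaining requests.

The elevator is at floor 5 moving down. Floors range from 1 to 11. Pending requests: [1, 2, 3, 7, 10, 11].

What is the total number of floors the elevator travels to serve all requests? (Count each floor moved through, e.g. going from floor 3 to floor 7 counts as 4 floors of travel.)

Answer: 14

Derivation:
Start at floor 5 moving down, LOOK stop order: [3, 2, 1, 7, 10, 11]
  5 → 3: |3-5| = 2, total = 2
  3 → 2: |2-3| = 1, total = 3
  2 → 1: |1-2| = 1, total = 4
  1 → 7: |7-1| = 6, total = 10
  7 → 10: |10-7| = 3, total = 13
  10 → 11: |11-10| = 1, total = 14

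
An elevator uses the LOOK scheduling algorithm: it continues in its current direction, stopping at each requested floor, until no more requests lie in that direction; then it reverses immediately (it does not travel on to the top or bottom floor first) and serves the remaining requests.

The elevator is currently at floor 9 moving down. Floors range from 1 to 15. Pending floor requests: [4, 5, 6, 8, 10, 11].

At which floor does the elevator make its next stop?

Current floor: 9, direction: down
Requests above: [10, 11]
Requests below: [4, 5, 6, 8]
Moving down and requests lie below → nearest below is max([4, 5, 6, 8]) = 8

Answer: 8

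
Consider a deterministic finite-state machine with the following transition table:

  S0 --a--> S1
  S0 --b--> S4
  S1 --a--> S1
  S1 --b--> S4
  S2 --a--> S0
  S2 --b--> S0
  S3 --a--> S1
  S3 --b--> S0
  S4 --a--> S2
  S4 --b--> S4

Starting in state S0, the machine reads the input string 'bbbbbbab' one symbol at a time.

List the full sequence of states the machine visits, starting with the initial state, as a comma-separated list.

Answer: S0, S4, S4, S4, S4, S4, S4, S2, S0

Derivation:
Start: S0
  read 'b': S0 --b--> S4
  read 'b': S4 --b--> S4
  read 'b': S4 --b--> S4
  read 'b': S4 --b--> S4
  read 'b': S4 --b--> S4
  read 'b': S4 --b--> S4
  read 'a': S4 --a--> S2
  read 'b': S2 --b--> S0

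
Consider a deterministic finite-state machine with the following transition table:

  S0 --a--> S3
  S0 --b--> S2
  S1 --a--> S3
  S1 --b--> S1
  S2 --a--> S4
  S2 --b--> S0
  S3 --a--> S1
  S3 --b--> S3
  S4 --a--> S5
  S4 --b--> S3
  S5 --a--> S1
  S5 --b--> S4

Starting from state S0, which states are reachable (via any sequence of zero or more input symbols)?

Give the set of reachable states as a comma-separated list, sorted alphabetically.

Answer: S0, S1, S2, S3, S4, S5

Derivation:
BFS from S0:
  visit S0: S0--a-->S3 (new), S0--b-->S2 (new)
  visit S3: S3--a-->S1 (new), S3--b-->S3 (seen)
  visit S2: S2--a-->S4 (new), S2--b-->S0 (seen)
  visit S1: S1--a-->S3 (seen), S1--b-->S1 (seen)
  visit S4: S4--a-->S5 (new), S4--b-->S3 (seen)
  visit S5: S5--a-->S1 (seen), S5--b-->S4 (seen)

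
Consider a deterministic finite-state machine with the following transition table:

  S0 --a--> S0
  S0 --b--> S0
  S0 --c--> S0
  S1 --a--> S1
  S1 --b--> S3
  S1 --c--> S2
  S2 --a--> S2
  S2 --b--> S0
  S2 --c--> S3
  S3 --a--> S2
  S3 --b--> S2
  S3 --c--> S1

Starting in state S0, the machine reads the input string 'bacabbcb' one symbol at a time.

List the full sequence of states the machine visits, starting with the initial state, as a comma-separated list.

Start: S0
  read 'b': S0 --b--> S0
  read 'a': S0 --a--> S0
  read 'c': S0 --c--> S0
  read 'a': S0 --a--> S0
  read 'b': S0 --b--> S0
  read 'b': S0 --b--> S0
  read 'c': S0 --c--> S0
  read 'b': S0 --b--> S0

Answer: S0, S0, S0, S0, S0, S0, S0, S0, S0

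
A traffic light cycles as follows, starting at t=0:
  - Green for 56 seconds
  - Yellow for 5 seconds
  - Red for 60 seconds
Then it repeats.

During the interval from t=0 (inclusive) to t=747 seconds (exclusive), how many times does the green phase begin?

Answer: 7

Derivation:
Cycle = 56+5+60 = 121s
green phase starts at t = k*121 + 0 for k=0,1,2,...
Need k*121+0 < 747 → k < 6.174
k ∈ {0, ..., 6} → 7 starts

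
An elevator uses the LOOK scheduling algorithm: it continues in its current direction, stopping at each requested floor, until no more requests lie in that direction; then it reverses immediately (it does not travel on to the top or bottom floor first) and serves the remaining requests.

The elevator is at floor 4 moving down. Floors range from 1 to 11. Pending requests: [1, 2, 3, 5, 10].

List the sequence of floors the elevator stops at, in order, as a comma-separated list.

Current: 4, moving DOWN
Serve below first (descending): [3, 2, 1]
Then reverse, serve above (ascending): [5, 10]

Answer: 3, 2, 1, 5, 10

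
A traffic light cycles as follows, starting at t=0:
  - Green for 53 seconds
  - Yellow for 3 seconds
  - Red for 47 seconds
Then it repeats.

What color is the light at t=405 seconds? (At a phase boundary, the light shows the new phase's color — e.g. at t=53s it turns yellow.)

Answer: red

Derivation:
Cycle length = 53 + 3 + 47 = 103s
t = 405, phase_t = 405 mod 103 = 96
96 >= 56 → RED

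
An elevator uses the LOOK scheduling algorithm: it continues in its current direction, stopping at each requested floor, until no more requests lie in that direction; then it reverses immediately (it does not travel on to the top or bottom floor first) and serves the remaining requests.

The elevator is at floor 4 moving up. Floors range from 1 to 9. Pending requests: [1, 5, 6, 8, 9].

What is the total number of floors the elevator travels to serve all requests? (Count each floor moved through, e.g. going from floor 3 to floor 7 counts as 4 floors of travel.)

Start at floor 4 moving up, LOOK stop order: [5, 6, 8, 9, 1]
  4 → 5: |5-4| = 1, total = 1
  5 → 6: |6-5| = 1, total = 2
  6 → 8: |8-6| = 2, total = 4
  8 → 9: |9-8| = 1, total = 5
  9 → 1: |1-9| = 8, total = 13

Answer: 13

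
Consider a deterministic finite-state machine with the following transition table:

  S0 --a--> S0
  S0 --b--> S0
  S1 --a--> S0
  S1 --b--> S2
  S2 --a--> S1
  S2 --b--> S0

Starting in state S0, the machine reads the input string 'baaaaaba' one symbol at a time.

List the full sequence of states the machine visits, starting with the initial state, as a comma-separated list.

Start: S0
  read 'b': S0 --b--> S0
  read 'a': S0 --a--> S0
  read 'a': S0 --a--> S0
  read 'a': S0 --a--> S0
  read 'a': S0 --a--> S0
  read 'a': S0 --a--> S0
  read 'b': S0 --b--> S0
  read 'a': S0 --a--> S0

Answer: S0, S0, S0, S0, S0, S0, S0, S0, S0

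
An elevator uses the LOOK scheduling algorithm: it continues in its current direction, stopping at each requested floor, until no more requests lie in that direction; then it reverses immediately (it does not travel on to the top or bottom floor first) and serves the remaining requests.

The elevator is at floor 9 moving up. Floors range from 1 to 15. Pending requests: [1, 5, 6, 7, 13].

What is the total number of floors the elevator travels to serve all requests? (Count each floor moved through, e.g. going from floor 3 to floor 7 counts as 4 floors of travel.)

Answer: 16

Derivation:
Start at floor 9 moving up, LOOK stop order: [13, 7, 6, 5, 1]
  9 → 13: |13-9| = 4, total = 4
  13 → 7: |7-13| = 6, total = 10
  7 → 6: |6-7| = 1, total = 11
  6 → 5: |5-6| = 1, total = 12
  5 → 1: |1-5| = 4, total = 16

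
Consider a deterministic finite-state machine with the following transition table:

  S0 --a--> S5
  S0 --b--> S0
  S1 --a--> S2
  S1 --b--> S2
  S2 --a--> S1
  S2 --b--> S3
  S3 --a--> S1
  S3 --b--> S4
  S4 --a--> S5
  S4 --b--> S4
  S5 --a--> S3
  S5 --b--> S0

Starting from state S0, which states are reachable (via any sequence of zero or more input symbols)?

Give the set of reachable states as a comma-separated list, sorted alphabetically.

BFS from S0:
  visit S0: S0--a-->S5 (new), S0--b-->S0 (seen)
  visit S5: S5--a-->S3 (new), S5--b-->S0 (seen)
  visit S3: S3--a-->S1 (new), S3--b-->S4 (new)
  visit S1: S1--a-->S2 (new), S1--b-->S2 (seen)
  visit S4: S4--a-->S5 (seen), S4--b-->S4 (seen)
  visit S2: S2--a-->S1 (seen), S2--b-->S3 (seen)

Answer: S0, S1, S2, S3, S4, S5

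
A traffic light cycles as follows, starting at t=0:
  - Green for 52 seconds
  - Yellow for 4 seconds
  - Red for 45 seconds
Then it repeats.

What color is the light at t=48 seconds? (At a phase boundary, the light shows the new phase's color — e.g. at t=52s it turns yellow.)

Cycle length = 52 + 4 + 45 = 101s
t = 48, phase_t = 48 mod 101 = 48
48 < 52 (green end) → GREEN

Answer: green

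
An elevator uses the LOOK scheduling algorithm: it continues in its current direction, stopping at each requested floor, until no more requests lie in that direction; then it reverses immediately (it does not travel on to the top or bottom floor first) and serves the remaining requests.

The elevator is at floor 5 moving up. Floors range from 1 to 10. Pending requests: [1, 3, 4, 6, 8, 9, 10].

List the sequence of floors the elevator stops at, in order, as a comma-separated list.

Answer: 6, 8, 9, 10, 4, 3, 1

Derivation:
Current: 5, moving UP
Serve above first (ascending): [6, 8, 9, 10]
Then reverse, serve below (descending): [4, 3, 1]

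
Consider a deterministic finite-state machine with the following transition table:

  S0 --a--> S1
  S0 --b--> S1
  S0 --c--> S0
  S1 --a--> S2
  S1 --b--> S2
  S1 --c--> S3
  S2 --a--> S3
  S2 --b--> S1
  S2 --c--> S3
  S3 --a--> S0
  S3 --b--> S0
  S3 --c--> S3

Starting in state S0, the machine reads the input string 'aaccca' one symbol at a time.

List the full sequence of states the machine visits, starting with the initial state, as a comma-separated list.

Answer: S0, S1, S2, S3, S3, S3, S0

Derivation:
Start: S0
  read 'a': S0 --a--> S1
  read 'a': S1 --a--> S2
  read 'c': S2 --c--> S3
  read 'c': S3 --c--> S3
  read 'c': S3 --c--> S3
  read 'a': S3 --a--> S0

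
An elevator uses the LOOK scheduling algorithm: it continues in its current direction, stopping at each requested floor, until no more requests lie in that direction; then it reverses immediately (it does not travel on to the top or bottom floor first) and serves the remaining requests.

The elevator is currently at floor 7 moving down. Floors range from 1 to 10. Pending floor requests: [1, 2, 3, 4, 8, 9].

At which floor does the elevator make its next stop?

Current floor: 7, direction: down
Requests above: [8, 9]
Requests below: [1, 2, 3, 4]
Moving down and requests lie below → nearest below is max([1, 2, 3, 4]) = 4

Answer: 4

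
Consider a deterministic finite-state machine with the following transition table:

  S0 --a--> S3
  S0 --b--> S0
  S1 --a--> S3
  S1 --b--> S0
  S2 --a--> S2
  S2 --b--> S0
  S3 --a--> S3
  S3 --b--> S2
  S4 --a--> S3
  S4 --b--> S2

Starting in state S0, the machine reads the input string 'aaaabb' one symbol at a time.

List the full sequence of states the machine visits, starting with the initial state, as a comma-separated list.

Start: S0
  read 'a': S0 --a--> S3
  read 'a': S3 --a--> S3
  read 'a': S3 --a--> S3
  read 'a': S3 --a--> S3
  read 'b': S3 --b--> S2
  read 'b': S2 --b--> S0

Answer: S0, S3, S3, S3, S3, S2, S0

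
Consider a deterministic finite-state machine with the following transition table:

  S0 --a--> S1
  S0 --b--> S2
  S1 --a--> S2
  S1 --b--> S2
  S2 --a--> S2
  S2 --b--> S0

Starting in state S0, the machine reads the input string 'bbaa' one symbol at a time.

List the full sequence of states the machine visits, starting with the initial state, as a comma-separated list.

Start: S0
  read 'b': S0 --b--> S2
  read 'b': S2 --b--> S0
  read 'a': S0 --a--> S1
  read 'a': S1 --a--> S2

Answer: S0, S2, S0, S1, S2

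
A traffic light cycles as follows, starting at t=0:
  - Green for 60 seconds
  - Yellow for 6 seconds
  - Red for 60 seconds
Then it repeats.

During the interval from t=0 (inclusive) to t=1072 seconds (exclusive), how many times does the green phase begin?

Cycle = 60+6+60 = 126s
green phase starts at t = k*126 + 0 for k=0,1,2,...
Need k*126+0 < 1072 → k < 8.508
k ∈ {0, ..., 8} → 9 starts

Answer: 9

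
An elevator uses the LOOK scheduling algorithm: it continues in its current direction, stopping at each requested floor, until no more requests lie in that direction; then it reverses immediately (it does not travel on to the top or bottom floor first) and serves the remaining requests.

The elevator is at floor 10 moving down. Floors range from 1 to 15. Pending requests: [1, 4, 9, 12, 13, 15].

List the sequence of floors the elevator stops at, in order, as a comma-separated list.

Answer: 9, 4, 1, 12, 13, 15

Derivation:
Current: 10, moving DOWN
Serve below first (descending): [9, 4, 1]
Then reverse, serve above (ascending): [12, 13, 15]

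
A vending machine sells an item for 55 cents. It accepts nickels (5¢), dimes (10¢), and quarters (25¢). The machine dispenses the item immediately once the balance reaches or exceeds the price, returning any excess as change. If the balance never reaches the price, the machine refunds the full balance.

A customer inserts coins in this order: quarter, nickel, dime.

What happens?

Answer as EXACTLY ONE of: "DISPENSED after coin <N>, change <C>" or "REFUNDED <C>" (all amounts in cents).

Price: 55¢
Coin 1 (quarter, 25¢): balance = 25¢
Coin 2 (nickel, 5¢): balance = 30¢
Coin 3 (dime, 10¢): balance = 40¢
All coins inserted, balance 40¢ < price 55¢ → REFUND 40¢

Answer: REFUNDED 40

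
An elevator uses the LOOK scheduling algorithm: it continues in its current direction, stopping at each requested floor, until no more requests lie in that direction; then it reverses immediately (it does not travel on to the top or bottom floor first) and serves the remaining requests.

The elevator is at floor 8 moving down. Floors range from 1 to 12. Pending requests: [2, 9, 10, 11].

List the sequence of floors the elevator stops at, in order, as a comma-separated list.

Answer: 2, 9, 10, 11

Derivation:
Current: 8, moving DOWN
Serve below first (descending): [2]
Then reverse, serve above (ascending): [9, 10, 11]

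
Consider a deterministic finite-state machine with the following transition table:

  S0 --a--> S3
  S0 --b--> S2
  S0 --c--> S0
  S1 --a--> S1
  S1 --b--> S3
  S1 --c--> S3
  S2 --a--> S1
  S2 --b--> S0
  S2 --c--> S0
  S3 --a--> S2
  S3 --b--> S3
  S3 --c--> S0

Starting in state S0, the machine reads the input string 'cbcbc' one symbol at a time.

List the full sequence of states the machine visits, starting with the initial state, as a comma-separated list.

Answer: S0, S0, S2, S0, S2, S0

Derivation:
Start: S0
  read 'c': S0 --c--> S0
  read 'b': S0 --b--> S2
  read 'c': S2 --c--> S0
  read 'b': S0 --b--> S2
  read 'c': S2 --c--> S0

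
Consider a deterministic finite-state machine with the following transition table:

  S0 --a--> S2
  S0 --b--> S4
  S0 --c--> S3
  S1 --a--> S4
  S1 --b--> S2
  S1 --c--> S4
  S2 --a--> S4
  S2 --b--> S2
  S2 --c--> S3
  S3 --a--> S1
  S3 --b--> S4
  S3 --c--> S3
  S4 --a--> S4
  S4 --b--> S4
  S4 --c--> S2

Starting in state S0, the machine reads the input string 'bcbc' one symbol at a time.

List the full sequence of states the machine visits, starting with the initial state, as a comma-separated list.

Start: S0
  read 'b': S0 --b--> S4
  read 'c': S4 --c--> S2
  read 'b': S2 --b--> S2
  read 'c': S2 --c--> S3

Answer: S0, S4, S2, S2, S3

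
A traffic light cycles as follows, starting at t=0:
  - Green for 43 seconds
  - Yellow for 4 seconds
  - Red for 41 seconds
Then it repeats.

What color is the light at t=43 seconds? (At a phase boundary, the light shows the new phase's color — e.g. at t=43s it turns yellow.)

Cycle length = 43 + 4 + 41 = 88s
t = 43, phase_t = 43 mod 88 = 43
43 <= 43 < 47 (yellow end) → YELLOW

Answer: yellow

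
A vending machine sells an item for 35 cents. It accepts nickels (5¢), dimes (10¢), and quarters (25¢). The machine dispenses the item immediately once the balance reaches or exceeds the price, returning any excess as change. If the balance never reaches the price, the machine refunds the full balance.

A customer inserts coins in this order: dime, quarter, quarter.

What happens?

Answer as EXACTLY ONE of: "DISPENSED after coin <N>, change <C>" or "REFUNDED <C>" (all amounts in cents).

Answer: DISPENSED after coin 2, change 0

Derivation:
Price: 35¢
Coin 1 (dime, 10¢): balance = 10¢
Coin 2 (quarter, 25¢): balance = 35¢
  → balance >= price → DISPENSE, change = 35 - 35 = 0¢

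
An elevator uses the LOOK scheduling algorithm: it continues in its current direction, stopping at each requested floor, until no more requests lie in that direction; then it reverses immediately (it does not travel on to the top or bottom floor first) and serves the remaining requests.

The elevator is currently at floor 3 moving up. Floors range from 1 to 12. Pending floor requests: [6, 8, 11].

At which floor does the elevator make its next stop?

Current floor: 3, direction: up
Requests above: [6, 8, 11]
Requests below: []
Moving up and requests lie above → nearest above is min([6, 8, 11]) = 6

Answer: 6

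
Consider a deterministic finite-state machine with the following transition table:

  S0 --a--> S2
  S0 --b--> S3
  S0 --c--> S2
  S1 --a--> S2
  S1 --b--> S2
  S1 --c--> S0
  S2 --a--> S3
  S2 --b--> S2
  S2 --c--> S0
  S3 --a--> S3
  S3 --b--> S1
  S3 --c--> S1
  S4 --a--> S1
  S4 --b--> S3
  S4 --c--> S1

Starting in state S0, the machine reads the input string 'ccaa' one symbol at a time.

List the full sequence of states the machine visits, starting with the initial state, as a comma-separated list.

Start: S0
  read 'c': S0 --c--> S2
  read 'c': S2 --c--> S0
  read 'a': S0 --a--> S2
  read 'a': S2 --a--> S3

Answer: S0, S2, S0, S2, S3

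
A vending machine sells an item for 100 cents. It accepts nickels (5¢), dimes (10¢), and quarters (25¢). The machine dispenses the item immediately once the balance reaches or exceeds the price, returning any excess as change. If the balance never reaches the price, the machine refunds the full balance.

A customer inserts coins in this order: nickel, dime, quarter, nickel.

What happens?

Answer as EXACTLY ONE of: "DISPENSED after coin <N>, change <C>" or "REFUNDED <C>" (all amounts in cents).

Price: 100¢
Coin 1 (nickel, 5¢): balance = 5¢
Coin 2 (dime, 10¢): balance = 15¢
Coin 3 (quarter, 25¢): balance = 40¢
Coin 4 (nickel, 5¢): balance = 45¢
All coins inserted, balance 45¢ < price 100¢ → REFUND 45¢

Answer: REFUNDED 45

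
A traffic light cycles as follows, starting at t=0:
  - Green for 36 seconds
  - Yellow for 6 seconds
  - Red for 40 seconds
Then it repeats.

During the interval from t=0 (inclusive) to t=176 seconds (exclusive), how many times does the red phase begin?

Answer: 2

Derivation:
Cycle = 36+6+40 = 82s
red phase starts at t = k*82 + 42 for k=0,1,2,...
Need k*82+42 < 176 → k < 1.634
k ∈ {0, ..., 1} → 2 starts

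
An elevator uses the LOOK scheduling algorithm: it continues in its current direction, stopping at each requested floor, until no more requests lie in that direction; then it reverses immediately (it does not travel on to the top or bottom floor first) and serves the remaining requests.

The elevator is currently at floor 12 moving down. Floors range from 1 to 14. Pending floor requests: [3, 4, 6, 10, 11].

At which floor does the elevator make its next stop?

Current floor: 12, direction: down
Requests above: []
Requests below: [3, 4, 6, 10, 11]
Moving down and requests lie below → nearest below is max([3, 4, 6, 10, 11]) = 11

Answer: 11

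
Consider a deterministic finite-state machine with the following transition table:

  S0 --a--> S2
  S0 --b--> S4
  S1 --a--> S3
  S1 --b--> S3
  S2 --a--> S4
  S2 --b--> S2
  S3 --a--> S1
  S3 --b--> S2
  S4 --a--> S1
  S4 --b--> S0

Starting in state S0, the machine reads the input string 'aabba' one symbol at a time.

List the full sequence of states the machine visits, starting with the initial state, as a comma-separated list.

Start: S0
  read 'a': S0 --a--> S2
  read 'a': S2 --a--> S4
  read 'b': S4 --b--> S0
  read 'b': S0 --b--> S4
  read 'a': S4 --a--> S1

Answer: S0, S2, S4, S0, S4, S1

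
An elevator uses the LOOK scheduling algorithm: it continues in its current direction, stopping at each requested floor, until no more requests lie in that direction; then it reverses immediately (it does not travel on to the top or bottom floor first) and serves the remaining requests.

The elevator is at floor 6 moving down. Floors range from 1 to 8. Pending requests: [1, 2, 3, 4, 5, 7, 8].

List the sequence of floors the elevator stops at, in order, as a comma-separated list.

Answer: 5, 4, 3, 2, 1, 7, 8

Derivation:
Current: 6, moving DOWN
Serve below first (descending): [5, 4, 3, 2, 1]
Then reverse, serve above (ascending): [7, 8]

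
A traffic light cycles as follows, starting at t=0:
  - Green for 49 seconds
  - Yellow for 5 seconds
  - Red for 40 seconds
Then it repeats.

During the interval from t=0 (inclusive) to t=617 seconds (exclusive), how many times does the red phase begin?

Answer: 6

Derivation:
Cycle = 49+5+40 = 94s
red phase starts at t = k*94 + 54 for k=0,1,2,...
Need k*94+54 < 617 → k < 5.989
k ∈ {0, ..., 5} → 6 starts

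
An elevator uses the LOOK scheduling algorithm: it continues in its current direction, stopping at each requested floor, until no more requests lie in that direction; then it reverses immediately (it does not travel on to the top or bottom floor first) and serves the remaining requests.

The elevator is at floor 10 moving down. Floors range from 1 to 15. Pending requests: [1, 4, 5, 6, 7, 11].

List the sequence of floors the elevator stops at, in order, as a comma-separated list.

Answer: 7, 6, 5, 4, 1, 11

Derivation:
Current: 10, moving DOWN
Serve below first (descending): [7, 6, 5, 4, 1]
Then reverse, serve above (ascending): [11]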